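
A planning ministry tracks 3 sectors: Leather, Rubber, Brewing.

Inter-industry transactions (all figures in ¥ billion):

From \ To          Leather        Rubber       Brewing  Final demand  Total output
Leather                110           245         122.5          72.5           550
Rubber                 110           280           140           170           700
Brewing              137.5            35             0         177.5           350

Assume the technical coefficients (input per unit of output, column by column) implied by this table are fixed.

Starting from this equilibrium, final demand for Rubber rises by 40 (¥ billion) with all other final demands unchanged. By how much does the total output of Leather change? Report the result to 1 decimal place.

Δx_1 = 48.5

Technical coefficients a_ij = z_ij / X_j:
  a_11 = 110/550 = 0.20, a_21 = 110/550 = 0.20, a_31 = 137.5/550 = 0.25
  a_12 = 245/700 = 0.35, a_22 = 280/700 = 0.40, a_32 = 35/700 = 0.05
  a_13 = 122.5/350 = 0.35, a_23 = 140/350 = 0.40, a_33 = 0/350 = 0.00
I − A =
  [   0.80    -0.35    -0.35]
  [  -0.20     0.60    -0.40]
  [  -0.25    -0.05     1.00]
Cofactors of I−A, C_ij = (−1)^(i+j)·(minor ij) (rows/columns in the sector order above):
  C_11 = (0.60)(1.00) − (-0.40)(-0.05) = 0.5800
  C_12 = −[(-0.20)(1.00) − (-0.40)(-0.25)] = 0.3000
  C_13 = (-0.20)(-0.05) − (0.60)(-0.25) = 0.1600
  C_21 = −[(-0.35)(1.00) − (-0.35)(-0.05)] = 0.3675
  C_22 = (0.80)(1.00) − (-0.35)(-0.25) = 0.7125
  C_23 = −[(0.80)(-0.05) − (-0.35)(-0.25)] = 0.1275
  C_31 = (-0.35)(-0.40) − (-0.35)(0.60) = 0.3500
  C_32 = −[(0.80)(-0.40) − (-0.35)(-0.20)] = 0.3900
  C_33 = (0.80)(0.60) − (-0.35)(-0.20) = 0.4100
det(I−A) = Σ_j (I−A)_1j·C_1j = (0.80)(0.5800) + (-0.35)(0.3000) + (-0.35)(0.1600) = 0.3030
adj(I−A) = Cᵀ =
  [ 0.5800   0.3675   0.3500]
  [ 0.3000   0.7125   0.3900]
  [ 0.1600   0.1275   0.4100]
(I − A)⁻¹ = adj(I−A) / det(I−A) ≈
  [   1.9142     1.2129     1.1551]
  [   0.9901     2.3515     1.2871]
  [   0.5281     0.4208     1.3531]
Δx = (I − A)⁻¹ Δd with Δd having +40 in the Rubber component and 0 elsewhere.
So Δx_1 = L_12 · (+40), where L_12 = adj(I−A)_12 / det(I−A) = 0.3675 / 0.3030.
Δx_1 = 0.3675 × (+40) / 0.3030 = 14.70 / 0.3030 ≈ 48.5.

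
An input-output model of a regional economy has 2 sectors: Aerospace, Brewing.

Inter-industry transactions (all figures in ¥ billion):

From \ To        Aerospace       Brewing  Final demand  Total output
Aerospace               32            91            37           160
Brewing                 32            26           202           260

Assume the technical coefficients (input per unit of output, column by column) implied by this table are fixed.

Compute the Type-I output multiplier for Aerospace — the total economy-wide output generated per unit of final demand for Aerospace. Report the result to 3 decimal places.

m_1 = 1.692

Technical coefficients a_ij = z_ij / X_j:
  a_11 = 32/160 = 0.20, a_21 = 32/160 = 0.20
  a_12 = 91/260 = 0.35, a_22 = 26/260 = 0.10
I − A =
  [   0.80    -0.35]
  [  -0.20     0.90]
det(I−A) = (0.80)(0.90) − (-0.35)(-0.20) = 0.6500
adj(I−A) = [[0.90, 0.35], [0.20, 0.80]]
(I − A)⁻¹ = adj(I−A) / det(I−A) ≈
  [   1.3846     0.5385]
  [   0.3077     1.2308]
The output multiplier for sector j is the column-j sum of the Leontief inverse (I − A)⁻¹ = adj(I−A) / det(I−A).
Column 1 of adj(I−A): (0.90, 0.20); det(I−A) = 0.6500.
m_1 = (0.90 + 0.20) / 0.6500 = 1.10 / 0.6500 ≈ 1.692.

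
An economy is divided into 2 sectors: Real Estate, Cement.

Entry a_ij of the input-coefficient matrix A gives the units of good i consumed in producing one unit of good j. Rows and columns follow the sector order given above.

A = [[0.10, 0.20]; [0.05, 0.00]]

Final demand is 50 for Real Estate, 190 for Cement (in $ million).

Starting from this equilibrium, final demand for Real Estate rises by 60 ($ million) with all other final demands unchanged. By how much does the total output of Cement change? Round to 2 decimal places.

I − A =
  [   0.90    -0.20]
  [  -0.05     1.00]
det(I−A) = (0.90)(1.00) − (-0.20)(-0.05) = 0.8900
adj(I−A) = [[1.00, 0.20], [0.05, 0.90]]
(I − A)⁻¹ = adj(I−A) / det(I−A) ≈
  [   1.1236     0.2247]
  [   0.0562     1.0112]
Δx = (I − A)⁻¹ Δd with Δd having +60 in the Real Estate component and 0 elsewhere.
So Δx_C = L_CR · (+60), where L_CR = adj(I−A)_CR / det(I−A) = 0.05 / 0.8900.
Δx_C = 0.05 × (+60) / 0.8900 = 3.00 / 0.8900 ≈ 3.37.

Δx_C = 3.37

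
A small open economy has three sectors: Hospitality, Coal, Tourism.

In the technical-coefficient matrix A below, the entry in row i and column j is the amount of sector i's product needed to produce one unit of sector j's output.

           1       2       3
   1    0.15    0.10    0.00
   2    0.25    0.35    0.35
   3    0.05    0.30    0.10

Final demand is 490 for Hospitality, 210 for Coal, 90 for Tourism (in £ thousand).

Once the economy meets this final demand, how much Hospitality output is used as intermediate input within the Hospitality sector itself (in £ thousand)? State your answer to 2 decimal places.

z_11 = 100.55

I − A =
  [   0.85    -0.10     0.00]
  [  -0.25     0.65    -0.35]
  [  -0.05    -0.30     0.90]
Cofactors of I−A, C_ij = (−1)^(i+j)·(minor ij) (rows/columns in the sector order above):
  C_11 = (0.65)(0.90) − (-0.35)(-0.30) = 0.4800
  C_12 = −[(-0.25)(0.90) − (-0.35)(-0.05)] = 0.2425
  C_13 = (-0.25)(-0.30) − (0.65)(-0.05) = 0.1075
  C_21 = −[(-0.10)(0.90) − (0.00)(-0.30)] = 0.0900
  C_22 = (0.85)(0.90) − (0.00)(-0.05) = 0.7650
  C_23 = −[(0.85)(-0.30) − (-0.10)(-0.05)] = 0.2600
  C_31 = (-0.10)(-0.35) − (0.00)(0.65) = 0.0350
  C_32 = −[(0.85)(-0.35) − (0.00)(-0.25)] = 0.2975
  C_33 = (0.85)(0.65) − (-0.10)(-0.25) = 0.5275
det(I−A) = Σ_j (I−A)_1j·C_1j = (0.85)(0.4800) + (-0.10)(0.2425) + (0.00)(0.1075) = 0.38375
adj(I−A) = Cᵀ =
  [ 0.4800   0.0900   0.0350]
  [ 0.2425   0.7650   0.2975]
  [ 0.1075   0.2600   0.5275]
(I − A)⁻¹ = adj(I−A) / det(I−A) ≈
  [   1.2508     0.2345     0.0912]
  [   0.6319     1.9935     0.7752]
  [   0.2801     0.6775     1.3746]
First solve x = (I − A)⁻¹ d = adj(I−A)·d / det(I−A); in particular x_1 = (0.4800·490 + 0.0900·210 + 0.0350·90) / 0.38375 = 257.25 / 0.38375 ≈ 670.3583.
Intermediate flow from 1 to 1: z_11 = a_11 · x_1 = 0.15 × 257.25 / 0.38375 = 38.5875 / 0.38375 ≈ 100.55.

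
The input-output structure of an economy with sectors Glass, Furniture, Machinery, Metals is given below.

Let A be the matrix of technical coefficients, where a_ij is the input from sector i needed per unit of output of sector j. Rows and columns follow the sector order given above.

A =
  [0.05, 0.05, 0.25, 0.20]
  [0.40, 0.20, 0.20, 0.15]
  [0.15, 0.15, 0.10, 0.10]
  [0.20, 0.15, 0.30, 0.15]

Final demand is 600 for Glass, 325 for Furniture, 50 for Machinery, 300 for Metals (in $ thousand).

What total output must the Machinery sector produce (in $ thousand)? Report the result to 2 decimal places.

x_3 = 557.12

I − A =
  [   0.95    -0.05    -0.25    -0.20]
  [  -0.40     0.80    -0.20    -0.15]
  [  -0.15    -0.15     0.90    -0.10]
  [  -0.20    -0.15    -0.30     0.85]
Compute the cofactors C_ij = (−1)^(i+j)·(3×3 minor ij) of I−A; the adjugate is their transpose:
adj(I−A) = Cᵀ =
  [ 0.532500   0.108375   0.229125   0.171375]
  [ 0.357250   0.616375   0.312750   0.229625]
  [ 0.176125   0.141250   0.562125   0.132500]
  [ 0.250500   0.184125   0.307500   0.591000]
det(I−A) = Σ_j (I−A)_1j·C_1j = (0.95)(0.532500) + (-0.05)(0.357250) + (-0.25)(0.176125) + (-0.20)(0.250500) = 0.39388125
(I − A)⁻¹ = adj(I−A) / det(I−A) ≈
  [   1.3519     0.2751     0.5817     0.4351]
  [   0.9070     1.5649     0.7940     0.5830]
  [   0.4472     0.3586     1.4271     0.3364]
  [   0.6360     0.4675     0.7807     1.5005]
x = (I − A)⁻¹ d = adj(I−A)·d / det(I−A), with det(I−A) = 0.39388125:
  x_1 = (0.532500·600 + 0.108375·325 + 0.229125·50 + 0.171375·300) / 0.39388125 = 417.590625 / 0.39388125 ≈ 1060.19
  x_2 = (0.357250·600 + 0.616375·325 + 0.312750·50 + 0.229625·300) / 0.39388125 = 499.196875 / 0.39388125 ≈ 1267.38
  x_3 = (0.176125·600 + 0.141250·325 + 0.562125·50 + 0.132500·300) / 0.39388125 = 219.4375 / 0.39388125 ≈ 557.12
  x_4 = (0.250500·600 + 0.184125·325 + 0.307500·50 + 0.591000·300) / 0.39388125 = 402.815625 / 0.39388125 ≈ 1022.68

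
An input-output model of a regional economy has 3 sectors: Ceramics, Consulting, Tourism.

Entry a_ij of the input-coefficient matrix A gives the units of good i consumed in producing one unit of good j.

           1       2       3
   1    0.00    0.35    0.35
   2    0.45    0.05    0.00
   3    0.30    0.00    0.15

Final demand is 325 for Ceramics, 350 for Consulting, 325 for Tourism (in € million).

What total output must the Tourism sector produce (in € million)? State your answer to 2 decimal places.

I − A =
  [   1.00    -0.35    -0.35]
  [  -0.45     0.95     0.00]
  [  -0.30     0.00     0.85]
Cofactors of I−A, C_ij = (−1)^(i+j)·(minor ij) (rows/columns in the sector order above):
  C_11 = (0.95)(0.85) − (0.00)(0.00) = 0.8075
  C_12 = −[(-0.45)(0.85) − (0.00)(-0.30)] = 0.3825
  C_13 = (-0.45)(0.00) − (0.95)(-0.30) = 0.2850
  C_21 = −[(-0.35)(0.85) − (-0.35)(0.00)] = 0.2975
  C_22 = (1.00)(0.85) − (-0.35)(-0.30) = 0.7450
  C_23 = −[(1.00)(0.00) − (-0.35)(-0.30)] = 0.1050
  C_31 = (-0.35)(0.00) − (-0.35)(0.95) = 0.3325
  C_32 = −[(1.00)(0.00) − (-0.35)(-0.45)] = 0.1575
  C_33 = (1.00)(0.95) − (-0.35)(-0.45) = 0.7925
det(I−A) = Σ_j (I−A)_1j·C_1j = (1.00)(0.8075) + (-0.35)(0.3825) + (-0.35)(0.2850) = 0.573875
adj(I−A) = Cᵀ =
  [ 0.8075   0.2975   0.3325]
  [ 0.3825   0.7450   0.1575]
  [ 0.2850   0.1050   0.7925]
(I − A)⁻¹ = adj(I−A) / det(I−A) ≈
  [   1.4071     0.5184     0.5794]
  [   0.6665     1.2982     0.2745]
  [   0.4966     0.1830     1.3810]
x = (I − A)⁻¹ d = adj(I−A)·d / det(I−A), with det(I−A) = 0.573875:
  x_1 = (0.8075·325 + 0.2975·350 + 0.3325·325) / 0.573875 = 474.625 / 0.573875 ≈ 827.05
  x_2 = (0.3825·325 + 0.7450·350 + 0.1575·325) / 0.573875 = 436.25 / 0.573875 ≈ 760.18
  x_3 = (0.2850·325 + 0.1050·350 + 0.7925·325) / 0.573875 = 386.9375 / 0.573875 ≈ 674.25

x_3 = 674.25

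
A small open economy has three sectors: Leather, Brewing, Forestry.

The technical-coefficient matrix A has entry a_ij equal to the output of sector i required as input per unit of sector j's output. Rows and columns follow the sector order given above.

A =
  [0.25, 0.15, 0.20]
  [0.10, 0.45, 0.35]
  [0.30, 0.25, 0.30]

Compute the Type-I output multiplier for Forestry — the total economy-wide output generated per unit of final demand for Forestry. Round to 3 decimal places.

I − A =
  [   0.75    -0.15    -0.20]
  [  -0.10     0.55    -0.35]
  [  -0.30    -0.25     0.70]
Cofactors of I−A, C_ij = (−1)^(i+j)·(minor ij) (rows/columns in the sector order above):
  C_11 = (0.55)(0.70) − (-0.35)(-0.25) = 0.2975
  C_12 = −[(-0.10)(0.70) − (-0.35)(-0.30)] = 0.1750
  C_13 = (-0.10)(-0.25) − (0.55)(-0.30) = 0.1900
  C_21 = −[(-0.15)(0.70) − (-0.20)(-0.25)] = 0.1550
  C_22 = (0.75)(0.70) − (-0.20)(-0.30) = 0.4650
  C_23 = −[(0.75)(-0.25) − (-0.15)(-0.30)] = 0.2325
  C_31 = (-0.15)(-0.35) − (-0.20)(0.55) = 0.1625
  C_32 = −[(0.75)(-0.35) − (-0.20)(-0.10)] = 0.2825
  C_33 = (0.75)(0.55) − (-0.15)(-0.10) = 0.3975
det(I−A) = Σ_j (I−A)_1j·C_1j = (0.75)(0.2975) + (-0.15)(0.1750) + (-0.20)(0.1900) = 0.158875
adj(I−A) = Cᵀ =
  [ 0.2975   0.1550   0.1625]
  [ 0.1750   0.4650   0.2825]
  [ 0.1900   0.2325   0.3975]
(I − A)⁻¹ = adj(I−A) / det(I−A) ≈
  [   1.8725     0.9756     1.0228]
  [   1.1015     2.9268     1.7781]
  [   1.1959     1.4634     2.5020]
The output multiplier for sector j is the column-j sum of the Leontief inverse (I − A)⁻¹ = adj(I−A) / det(I−A).
Column F of adj(I−A): (0.1625, 0.2825, 0.3975); det(I−A) = 0.158875.
m_F = (0.1625 + 0.2825 + 0.3975) / 0.158875 = 0.8425 / 0.158875 ≈ 5.303.

m_F = 5.303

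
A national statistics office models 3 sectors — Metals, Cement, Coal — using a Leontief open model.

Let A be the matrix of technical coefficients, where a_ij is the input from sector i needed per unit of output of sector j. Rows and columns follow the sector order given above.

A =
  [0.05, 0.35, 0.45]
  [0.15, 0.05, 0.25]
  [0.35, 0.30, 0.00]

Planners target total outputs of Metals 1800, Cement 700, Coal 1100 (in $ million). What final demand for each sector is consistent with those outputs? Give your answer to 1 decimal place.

d_1 = 970.0, d_2 = 120.0, d_3 = 260.0

I − A =
  [   0.95    -0.35    -0.45]
  [  -0.15     0.95    -0.25]
  [  -0.35    -0.30     1.00]
d = (I − A) x:
  d_1 = (+0.95)·1800 + (-0.35)·700 + (-0.45)·1100 = 970.0
  d_2 = (-0.15)·1800 + (+0.95)·700 + (-0.25)·1100 = 120.0
  d_3 = (-0.35)·1800 + (-0.30)·700 + (+1.00)·1100 = 260.0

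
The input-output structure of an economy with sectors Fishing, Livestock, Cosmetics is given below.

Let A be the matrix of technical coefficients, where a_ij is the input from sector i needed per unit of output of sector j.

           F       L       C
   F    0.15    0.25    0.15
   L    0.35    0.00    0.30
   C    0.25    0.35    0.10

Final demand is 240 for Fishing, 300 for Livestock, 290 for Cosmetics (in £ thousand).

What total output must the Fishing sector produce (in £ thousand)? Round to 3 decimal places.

I − A =
  [   0.85    -0.25    -0.15]
  [  -0.35     1.00    -0.30]
  [  -0.25    -0.35     0.90]
Cofactors of I−A, C_ij = (−1)^(i+j)·(minor ij) (rows/columns in the sector order above):
  C_11 = (1.00)(0.90) − (-0.30)(-0.35) = 0.7950
  C_12 = −[(-0.35)(0.90) − (-0.30)(-0.25)] = 0.3900
  C_13 = (-0.35)(-0.35) − (1.00)(-0.25) = 0.3725
  C_21 = −[(-0.25)(0.90) − (-0.15)(-0.35)] = 0.2775
  C_22 = (0.85)(0.90) − (-0.15)(-0.25) = 0.7275
  C_23 = −[(0.85)(-0.35) − (-0.25)(-0.25)] = 0.3600
  C_31 = (-0.25)(-0.30) − (-0.15)(1.00) = 0.2250
  C_32 = −[(0.85)(-0.30) − (-0.15)(-0.35)] = 0.3075
  C_33 = (0.85)(1.00) − (-0.25)(-0.35) = 0.7625
det(I−A) = Σ_j (I−A)_1j·C_1j = (0.85)(0.7950) + (-0.25)(0.3900) + (-0.15)(0.3725) = 0.522375
adj(I−A) = Cᵀ =
  [ 0.7950   0.2775   0.2250]
  [ 0.3900   0.7275   0.3075]
  [ 0.3725   0.3600   0.7625]
(I − A)⁻¹ = adj(I−A) / det(I−A) ≈
  [   1.5219     0.5312     0.4307]
  [   0.7466     1.3927     0.5887]
  [   0.7131     0.6892     1.4597]
x = (I − A)⁻¹ d = adj(I−A)·d / det(I−A), with det(I−A) = 0.522375:
  x_F = (0.7950·240 + 0.2775·300 + 0.2250·290) / 0.522375 = 339.30 / 0.522375 ≈ 649.533
  x_L = (0.3900·240 + 0.7275·300 + 0.3075·290) / 0.522375 = 401.025 / 0.522375 ≈ 767.696
  x_C = (0.3725·240 + 0.3600·300 + 0.7625·290) / 0.522375 = 418.525 / 0.522375 ≈ 801.196

x_F = 649.533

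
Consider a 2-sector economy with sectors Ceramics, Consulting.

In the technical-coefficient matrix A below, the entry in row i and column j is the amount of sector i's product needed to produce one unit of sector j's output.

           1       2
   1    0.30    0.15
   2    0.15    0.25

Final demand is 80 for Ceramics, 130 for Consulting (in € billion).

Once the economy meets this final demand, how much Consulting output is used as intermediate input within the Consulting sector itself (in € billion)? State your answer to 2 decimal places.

I − A =
  [   0.70    -0.15]
  [  -0.15     0.75]
det(I−A) = (0.70)(0.75) − (-0.15)(-0.15) = 0.5025
adj(I−A) = [[0.75, 0.15], [0.15, 0.70]]
(I − A)⁻¹ = adj(I−A) / det(I−A) ≈
  [   1.4925     0.2985]
  [   0.2985     1.3930]
First solve x = (I − A)⁻¹ d = adj(I−A)·d / det(I−A); in particular x_2 = (0.15·80 + 0.70·130) / 0.5025 = 103.00 / 0.5025 ≈ 204.9751.
Intermediate flow from 2 to 2: z_22 = a_22 · x_2 = 0.25 × 103.00 / 0.5025 = 25.75 / 0.5025 ≈ 51.24.

z_22 = 51.24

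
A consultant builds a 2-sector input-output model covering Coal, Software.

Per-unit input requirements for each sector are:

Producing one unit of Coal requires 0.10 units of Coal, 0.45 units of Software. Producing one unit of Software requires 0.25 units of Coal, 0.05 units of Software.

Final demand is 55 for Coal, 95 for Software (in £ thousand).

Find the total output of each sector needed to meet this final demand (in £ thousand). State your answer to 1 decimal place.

x_1 = 102.4, x_2 = 148.5

I − A =
  [   0.90    -0.25]
  [  -0.45     0.95]
det(I−A) = (0.90)(0.95) − (-0.25)(-0.45) = 0.7425
adj(I−A) = [[0.95, 0.25], [0.45, 0.90]]
(I − A)⁻¹ = adj(I−A) / det(I−A) ≈
  [   1.2795     0.3367]
  [   0.6061     1.2121]
x = (I − A)⁻¹ d = adj(I−A)·d / det(I−A), with det(I−A) = 0.7425:
  x_1 = (0.95·55 + 0.25·95) / 0.7425 = 76.00 / 0.7425 ≈ 102.4
  x_2 = (0.45·55 + 0.90·95) / 0.7425 = 110.25 / 0.7425 ≈ 148.5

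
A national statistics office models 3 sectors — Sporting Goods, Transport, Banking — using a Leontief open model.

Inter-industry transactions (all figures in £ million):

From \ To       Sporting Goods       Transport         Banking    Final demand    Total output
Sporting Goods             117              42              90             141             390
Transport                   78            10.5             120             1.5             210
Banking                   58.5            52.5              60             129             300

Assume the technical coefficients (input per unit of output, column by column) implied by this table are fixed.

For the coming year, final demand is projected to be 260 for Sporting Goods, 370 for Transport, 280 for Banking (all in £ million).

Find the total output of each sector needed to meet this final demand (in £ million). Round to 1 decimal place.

Technical coefficients a_ij = z_ij / X_j:
  a_SS = 117/390 = 0.30, a_TS = 78/390 = 0.20, a_BS = 58.5/390 = 0.15
  a_ST = 42/210 = 0.20, a_TT = 10.5/210 = 0.05, a_BT = 52.5/210 = 0.25
  a_SB = 90/300 = 0.30, a_TB = 120/300 = 0.40, a_BB = 60/300 = 0.20
I − A =
  [   0.70    -0.20    -0.30]
  [  -0.20     0.95    -0.40]
  [  -0.15    -0.25     0.80]
Cofactors of I−A, C_ij = (−1)^(i+j)·(minor ij) (rows/columns in the sector order above):
  C_11 = (0.95)(0.80) − (-0.40)(-0.25) = 0.6600
  C_12 = −[(-0.20)(0.80) − (-0.40)(-0.15)] = 0.2200
  C_13 = (-0.20)(-0.25) − (0.95)(-0.15) = 0.1925
  C_21 = −[(-0.20)(0.80) − (-0.30)(-0.25)] = 0.2350
  C_22 = (0.70)(0.80) − (-0.30)(-0.15) = 0.5150
  C_23 = −[(0.70)(-0.25) − (-0.20)(-0.15)] = 0.2050
  C_31 = (-0.20)(-0.40) − (-0.30)(0.95) = 0.3650
  C_32 = −[(0.70)(-0.40) − (-0.30)(-0.20)] = 0.3400
  C_33 = (0.70)(0.95) − (-0.20)(-0.20) = 0.6250
det(I−A) = Σ_j (I−A)_1j·C_1j = (0.70)(0.6600) + (-0.20)(0.2200) + (-0.30)(0.1925) = 0.36025
adj(I−A) = Cᵀ =
  [ 0.6600   0.2350   0.3650]
  [ 0.2200   0.5150   0.3400]
  [ 0.1925   0.2050   0.6250]
(I − A)⁻¹ = adj(I−A) / det(I−A) ≈
  [   1.8321     0.6523     1.0132]
  [   0.6107     1.4296     0.9438]
  [   0.5344     0.5690     1.7349]
x = (I − A)⁻¹ d = adj(I−A)·d / det(I−A), with det(I−A) = 0.36025:
  x_S = (0.6600·260 + 0.2350·370 + 0.3650·280) / 0.36025 = 360.75 / 0.36025 ≈ 1001.4
  x_T = (0.2200·260 + 0.5150·370 + 0.3400·280) / 0.36025 = 342.95 / 0.36025 ≈ 952.0
  x_B = (0.1925·260 + 0.2050·370 + 0.6250·280) / 0.36025 = 300.90 / 0.36025 ≈ 835.3

x_S = 1001.4, x_T = 952.0, x_B = 835.3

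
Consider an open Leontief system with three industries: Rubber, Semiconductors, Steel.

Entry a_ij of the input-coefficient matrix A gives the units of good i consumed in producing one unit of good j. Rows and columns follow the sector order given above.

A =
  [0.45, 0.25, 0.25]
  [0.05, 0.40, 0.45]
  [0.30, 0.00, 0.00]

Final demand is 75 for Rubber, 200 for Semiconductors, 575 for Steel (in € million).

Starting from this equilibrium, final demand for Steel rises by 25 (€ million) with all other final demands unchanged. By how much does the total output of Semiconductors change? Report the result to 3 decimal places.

I − A =
  [   0.55    -0.25    -0.25]
  [  -0.05     0.60    -0.45]
  [  -0.30     0.00     1.00]
Cofactors of I−A, C_ij = (−1)^(i+j)·(minor ij) (rows/columns in the sector order above):
  C_11 = (0.60)(1.00) − (-0.45)(0.00) = 0.6000
  C_12 = −[(-0.05)(1.00) − (-0.45)(-0.30)] = 0.1850
  C_13 = (-0.05)(0.00) − (0.60)(-0.30) = 0.1800
  C_21 = −[(-0.25)(1.00) − (-0.25)(0.00)] = 0.2500
  C_22 = (0.55)(1.00) − (-0.25)(-0.30) = 0.4750
  C_23 = −[(0.55)(0.00) − (-0.25)(-0.30)] = 0.0750
  C_31 = (-0.25)(-0.45) − (-0.25)(0.60) = 0.2625
  C_32 = −[(0.55)(-0.45) − (-0.25)(-0.05)] = 0.2600
  C_33 = (0.55)(0.60) − (-0.25)(-0.05) = 0.3175
det(I−A) = Σ_j (I−A)_1j·C_1j = (0.55)(0.6000) + (-0.25)(0.1850) + (-0.25)(0.1800) = 0.23875
adj(I−A) = Cᵀ =
  [ 0.6000   0.2500   0.2625]
  [ 0.1850   0.4750   0.2600]
  [ 0.1800   0.0750   0.3175]
(I − A)⁻¹ = adj(I−A) / det(I−A) ≈
  [   2.5131     1.0471     1.0995]
  [   0.7749     1.9895     1.0890]
  [   0.7539     0.3141     1.3298]
Δx = (I − A)⁻¹ Δd with Δd having +25 in the Steel component and 0 elsewhere.
So Δx_2 = L_23 · (+25), where L_23 = adj(I−A)_23 / det(I−A) = 0.2600 / 0.23875.
Δx_2 = 0.2600 × (+25) / 0.23875 = 6.50 / 0.23875 ≈ 27.225.

Δx_2 = 27.225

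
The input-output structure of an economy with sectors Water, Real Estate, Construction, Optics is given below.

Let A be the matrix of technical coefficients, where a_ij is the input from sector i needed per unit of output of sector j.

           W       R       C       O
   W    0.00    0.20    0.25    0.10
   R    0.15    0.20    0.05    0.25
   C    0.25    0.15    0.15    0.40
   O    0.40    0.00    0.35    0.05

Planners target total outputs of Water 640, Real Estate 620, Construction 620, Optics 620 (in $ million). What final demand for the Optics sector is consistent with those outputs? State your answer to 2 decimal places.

I − A =
  [   1.00    -0.20    -0.25    -0.10]
  [  -0.15     0.80    -0.05    -0.25]
  [  -0.25    -0.15     0.85    -0.40]
  [  -0.40     0.00    -0.35     0.95]
d = (I − A) x:
  d_W = (+1.00)·640 + (-0.20)·620 + (-0.25)·620 + (-0.10)·620 = 299.00
  d_R = (-0.15)·640 + (+0.80)·620 + (-0.05)·620 + (-0.25)·620 = 214.00
  d_C = (-0.25)·640 + (-0.15)·620 + (+0.85)·620 + (-0.40)·620 = 26.00
  d_O = (-0.40)·640 + (+0.00)·620 + (-0.35)·620 + (+0.95)·620 = 116.00

d_O = 116.00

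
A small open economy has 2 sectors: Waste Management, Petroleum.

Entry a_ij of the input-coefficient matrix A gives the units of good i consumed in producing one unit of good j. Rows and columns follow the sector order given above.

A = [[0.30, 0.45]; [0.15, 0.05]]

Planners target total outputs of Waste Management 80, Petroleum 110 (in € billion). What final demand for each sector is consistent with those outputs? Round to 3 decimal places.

d_W = 6.500, d_P = 92.500

I − A =
  [   0.70    -0.45]
  [  -0.15     0.95]
d = (I − A) x:
  d_W = (+0.70)·80 + (-0.45)·110 = 6.500
  d_P = (-0.15)·80 + (+0.95)·110 = 92.500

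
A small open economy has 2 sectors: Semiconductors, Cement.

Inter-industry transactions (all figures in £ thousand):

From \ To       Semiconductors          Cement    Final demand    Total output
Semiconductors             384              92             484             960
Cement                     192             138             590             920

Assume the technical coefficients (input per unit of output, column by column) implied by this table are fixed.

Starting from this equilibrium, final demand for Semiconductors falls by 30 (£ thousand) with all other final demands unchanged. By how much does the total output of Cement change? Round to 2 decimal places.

Δx_2 = -12.24

Technical coefficients a_ij = z_ij / X_j:
  a_11 = 384/960 = 0.40, a_21 = 192/960 = 0.20
  a_12 = 92/920 = 0.10, a_22 = 138/920 = 0.15
I − A =
  [   0.60    -0.10]
  [  -0.20     0.85]
det(I−A) = (0.60)(0.85) − (-0.10)(-0.20) = 0.4900
adj(I−A) = [[0.85, 0.10], [0.20, 0.60]]
(I − A)⁻¹ = adj(I−A) / det(I−A) ≈
  [   1.7347     0.2041]
  [   0.4082     1.2245]
Δx = (I − A)⁻¹ Δd with Δd having -30 in the Semiconductors component and 0 elsewhere.
So Δx_2 = L_21 · (-30), where L_21 = adj(I−A)_21 / det(I−A) = 0.20 / 0.4900.
Δx_2 = 0.20 × (-30) / 0.4900 = -6.00 / 0.4900 ≈ -12.24.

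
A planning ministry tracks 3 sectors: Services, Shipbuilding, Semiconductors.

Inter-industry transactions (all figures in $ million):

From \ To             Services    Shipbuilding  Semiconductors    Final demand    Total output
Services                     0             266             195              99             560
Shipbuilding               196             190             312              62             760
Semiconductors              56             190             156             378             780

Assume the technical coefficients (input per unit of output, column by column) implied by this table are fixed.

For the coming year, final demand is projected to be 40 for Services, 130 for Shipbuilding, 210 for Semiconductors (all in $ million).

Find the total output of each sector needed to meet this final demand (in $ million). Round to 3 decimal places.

x_1 = 383.735, x_2 = 621.591, x_3 = 504.714

Technical coefficients a_ij = z_ij / X_j:
  a_11 = 0/560 = 0.00, a_21 = 196/560 = 0.35, a_31 = 56/560 = 0.10
  a_12 = 266/760 = 0.35, a_22 = 190/760 = 0.25, a_32 = 190/760 = 0.25
  a_13 = 195/780 = 0.25, a_23 = 312/780 = 0.40, a_33 = 156/780 = 0.20
I − A =
  [   1.00    -0.35    -0.25]
  [  -0.35     0.75    -0.40]
  [  -0.10    -0.25     0.80]
Cofactors of I−A, C_ij = (−1)^(i+j)·(minor ij) (rows/columns in the sector order above):
  C_11 = (0.75)(0.80) − (-0.40)(-0.25) = 0.5000
  C_12 = −[(-0.35)(0.80) − (-0.40)(-0.10)] = 0.3200
  C_13 = (-0.35)(-0.25) − (0.75)(-0.10) = 0.1625
  C_21 = −[(-0.35)(0.80) − (-0.25)(-0.25)] = 0.3425
  C_22 = (1.00)(0.80) − (-0.25)(-0.10) = 0.7750
  C_23 = −[(1.00)(-0.25) − (-0.35)(-0.10)] = 0.2850
  C_31 = (-0.35)(-0.40) − (-0.25)(0.75) = 0.3275
  C_32 = −[(1.00)(-0.40) − (-0.25)(-0.35)] = 0.4875
  C_33 = (1.00)(0.75) − (-0.35)(-0.35) = 0.6275
det(I−A) = Σ_j (I−A)_1j·C_1j = (1.00)(0.5000) + (-0.35)(0.3200) + (-0.25)(0.1625) = 0.347375
adj(I−A) = Cᵀ =
  [ 0.5000   0.3425   0.3275]
  [ 0.3200   0.7750   0.4875]
  [ 0.1625   0.2850   0.6275]
(I − A)⁻¹ = adj(I−A) / det(I−A) ≈
  [   1.4394     0.9860     0.9428]
  [   0.9212     2.2310     1.4034]
  [   0.4678     0.8204     1.8064]
x = (I − A)⁻¹ d = adj(I−A)·d / det(I−A), with det(I−A) = 0.347375:
  x_1 = (0.5000·40 + 0.3425·130 + 0.3275·210) / 0.347375 = 133.30 / 0.347375 ≈ 383.735
  x_2 = (0.3200·40 + 0.7750·130 + 0.4875·210) / 0.347375 = 215.925 / 0.347375 ≈ 621.591
  x_3 = (0.1625·40 + 0.2850·130 + 0.6275·210) / 0.347375 = 175.325 / 0.347375 ≈ 504.714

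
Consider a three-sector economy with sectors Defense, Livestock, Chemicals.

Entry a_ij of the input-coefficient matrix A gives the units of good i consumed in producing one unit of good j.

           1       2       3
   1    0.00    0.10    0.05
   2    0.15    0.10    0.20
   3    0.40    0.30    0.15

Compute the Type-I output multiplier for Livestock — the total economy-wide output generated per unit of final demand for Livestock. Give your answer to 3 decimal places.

I − A =
  [   1.00    -0.10    -0.05]
  [  -0.15     0.90    -0.20]
  [  -0.40    -0.30     0.85]
Cofactors of I−A, C_ij = (−1)^(i+j)·(minor ij) (rows/columns in the sector order above):
  C_11 = (0.90)(0.85) − (-0.20)(-0.30) = 0.7050
  C_12 = −[(-0.15)(0.85) − (-0.20)(-0.40)] = 0.2075
  C_13 = (-0.15)(-0.30) − (0.90)(-0.40) = 0.4050
  C_21 = −[(-0.10)(0.85) − (-0.05)(-0.30)] = 0.1000
  C_22 = (1.00)(0.85) − (-0.05)(-0.40) = 0.8300
  C_23 = −[(1.00)(-0.30) − (-0.10)(-0.40)] = 0.3400
  C_31 = (-0.10)(-0.20) − (-0.05)(0.90) = 0.0650
  C_32 = −[(1.00)(-0.20) − (-0.05)(-0.15)] = 0.2075
  C_33 = (1.00)(0.90) − (-0.10)(-0.15) = 0.8850
det(I−A) = Σ_j (I−A)_1j·C_1j = (1.00)(0.7050) + (-0.10)(0.2075) + (-0.05)(0.4050) = 0.6640
adj(I−A) = Cᵀ =
  [ 0.7050   0.1000   0.0650]
  [ 0.2075   0.8300   0.2075]
  [ 0.4050   0.3400   0.8850]
(I − A)⁻¹ = adj(I−A) / det(I−A) ≈
  [   1.0617     0.1506     0.0979]
  [   0.3125     1.2500     0.3125]
  [   0.6099     0.5120     1.3328]
The output multiplier for sector j is the column-j sum of the Leontief inverse (I − A)⁻¹ = adj(I−A) / det(I−A).
Column 2 of adj(I−A): (0.1000, 0.8300, 0.3400); det(I−A) = 0.6640.
m_2 = (0.1000 + 0.8300 + 0.3400) / 0.6640 = 1.27 / 0.6640 ≈ 1.913.

m_2 = 1.913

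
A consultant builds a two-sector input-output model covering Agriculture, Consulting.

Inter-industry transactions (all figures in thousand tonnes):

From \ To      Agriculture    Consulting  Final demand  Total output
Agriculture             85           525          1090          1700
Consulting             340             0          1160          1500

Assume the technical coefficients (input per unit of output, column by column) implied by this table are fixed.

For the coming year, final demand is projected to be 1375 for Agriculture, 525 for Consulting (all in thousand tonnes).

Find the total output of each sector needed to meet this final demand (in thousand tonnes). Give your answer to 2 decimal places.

Technical coefficients a_ij = z_ij / X_j:
  a_11 = 85/1700 = 0.05, a_21 = 340/1700 = 0.20
  a_12 = 525/1500 = 0.35, a_22 = 0/1500 = 0.00
I − A =
  [   0.95    -0.35]
  [  -0.20     1.00]
det(I−A) = (0.95)(1.00) − (-0.35)(-0.20) = 0.8800
adj(I−A) = [[1.00, 0.35], [0.20, 0.95]]
(I − A)⁻¹ = adj(I−A) / det(I−A) ≈
  [   1.1364     0.3977]
  [   0.2273     1.0795]
x = (I − A)⁻¹ d = adj(I−A)·d / det(I−A), with det(I−A) = 0.8800:
  x_1 = (1.00·1375 + 0.35·525) / 0.8800 = 1558.75 / 0.8800 ≈ 1771.31
  x_2 = (0.20·1375 + 0.95·525) / 0.8800 = 773.75 / 0.8800 ≈ 879.26

x_1 = 1771.31, x_2 = 879.26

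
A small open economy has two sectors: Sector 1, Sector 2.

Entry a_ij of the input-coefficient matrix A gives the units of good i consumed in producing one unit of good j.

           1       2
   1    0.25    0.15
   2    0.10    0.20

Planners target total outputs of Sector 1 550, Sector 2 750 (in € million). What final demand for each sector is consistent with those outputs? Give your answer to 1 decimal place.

I − A =
  [   0.75    -0.15]
  [  -0.10     0.80]
d = (I − A) x:
  d_1 = (+0.75)·550 + (-0.15)·750 = 300.0
  d_2 = (-0.10)·550 + (+0.80)·750 = 545.0

d_1 = 300.0, d_2 = 545.0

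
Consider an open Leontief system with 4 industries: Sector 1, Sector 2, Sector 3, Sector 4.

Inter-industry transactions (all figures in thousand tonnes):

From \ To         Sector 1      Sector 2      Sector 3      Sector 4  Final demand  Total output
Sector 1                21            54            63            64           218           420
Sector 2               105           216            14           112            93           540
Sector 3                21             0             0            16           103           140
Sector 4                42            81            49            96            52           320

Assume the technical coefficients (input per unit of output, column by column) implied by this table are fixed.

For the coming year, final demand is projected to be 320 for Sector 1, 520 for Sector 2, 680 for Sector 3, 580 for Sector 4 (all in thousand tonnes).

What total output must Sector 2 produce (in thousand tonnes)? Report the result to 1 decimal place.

x_2 = 2837.3

Technical coefficients a_ij = z_ij / X_j:
  a_11 = 21/420 = 0.05, a_21 = 105/420 = 0.25, a_31 = 21/420 = 0.05, a_41 = 42/420 = 0.10
  a_12 = 54/540 = 0.10, a_22 = 216/540 = 0.40, a_32 = 0/540 = 0.00, a_42 = 81/540 = 0.15
  a_13 = 63/140 = 0.45, a_23 = 14/140 = 0.10, a_33 = 0/140 = 0.00, a_43 = 49/140 = 0.35
  a_14 = 64/320 = 0.20, a_24 = 112/320 = 0.35, a_34 = 16/320 = 0.05, a_44 = 96/320 = 0.30
I − A =
  [   0.95    -0.10    -0.45    -0.20]
  [  -0.25     0.60    -0.10    -0.35]
  [  -0.05     0.00     1.00    -0.05]
  [  -0.10    -0.15    -0.35     0.70]
Compute the cofactors C_ij = (−1)^(i+j)·(3×3 minor ij) of I−A; the adjugate is their transpose:
adj(I−A) = Cᵀ =
  [ 0.356250   0.101625   0.229625   0.169000]
  [ 0.215750   0.606875   0.292875   0.386000]
  [ 0.023250   0.012625   0.308625   0.035000]
  [ 0.108750   0.150875   0.249875   0.531000]
det(I−A) = Σ_j (I−A)_1j·C_1j = (0.95)(0.356250) + (-0.10)(0.215750) + (-0.45)(0.023250) + (-0.20)(0.108750) = 0.28465
(I − A)⁻¹ = adj(I−A) / det(I−A) ≈
  [   1.2515     0.3570     0.8067     0.5937]
  [   0.7579     2.1320     1.0289     1.3561]
  [   0.0817     0.0444     1.0842     0.1230]
  [   0.3820     0.5300     0.8778     1.8654]
x = (I − A)⁻¹ d = adj(I−A)·d / det(I−A), with det(I−A) = 0.28465:
  x_1 = (0.356250·320 + 0.101625·520 + 0.229625·680 + 0.169000·580) / 0.28465 = 421.01 / 0.28465 ≈ 1479.0
  x_2 = (0.215750·320 + 0.606875·520 + 0.292875·680 + 0.386000·580) / 0.28465 = 807.65 / 0.28465 ≈ 2837.3
  x_3 = (0.023250·320 + 0.012625·520 + 0.308625·680 + 0.035000·580) / 0.28465 = 244.17 / 0.28465 ≈ 857.8
  x_4 = (0.108750·320 + 0.150875·520 + 0.249875·680 + 0.531000·580) / 0.28465 = 591.15 / 0.28465 ≈ 2076.8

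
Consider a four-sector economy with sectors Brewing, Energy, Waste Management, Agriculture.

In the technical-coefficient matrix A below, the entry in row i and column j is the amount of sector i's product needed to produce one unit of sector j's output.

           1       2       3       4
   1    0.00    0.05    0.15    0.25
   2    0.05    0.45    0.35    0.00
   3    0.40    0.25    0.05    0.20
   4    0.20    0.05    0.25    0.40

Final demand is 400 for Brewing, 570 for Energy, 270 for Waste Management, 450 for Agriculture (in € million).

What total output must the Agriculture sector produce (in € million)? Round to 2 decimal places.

x_4 = 2227.51

I − A =
  [   1.00    -0.05    -0.15    -0.25]
  [  -0.05     0.55    -0.35     0.00]
  [  -0.40    -0.25     0.95    -0.20]
  [  -0.20    -0.05    -0.25     0.60]
Compute the cofactors C_ij = (−1)^(i+j)·(3×3 minor ij) of I−A; the adjugate is their transpose:
adj(I−A) = Cᵀ =
  [ 0.230000   0.077500   0.098750   0.128750]
  [ 0.124000   0.405500   0.200125   0.118375]
  [ 0.162000   0.166500   0.300375   0.167625]
  [ 0.154500   0.129000   0.174750   0.390750]
det(I−A) = Σ_j (I−A)_1j·C_1j = (1.00)(0.230000) + (-0.05)(0.124000) + (-0.15)(0.162000) + (-0.25)(0.154500) = 0.160875
(I − A)⁻¹ = adj(I−A) / det(I−A) ≈
  [   1.4297     0.4817     0.6138     0.8003]
  [   0.7708     2.5206     1.2440     0.7358]
  [   1.0070     1.0350     1.8671     1.0420]
  [   0.9604     0.8019     1.0862     2.4289]
x = (I − A)⁻¹ d = adj(I−A)·d / det(I−A), with det(I−A) = 0.160875:
  x_1 = (0.230000·400 + 0.077500·570 + 0.098750·270 + 0.128750·450) / 0.160875 = 220.775 / 0.160875 ≈ 1372.34
  x_2 = (0.124000·400 + 0.405500·570 + 0.200125·270 + 0.118375·450) / 0.160875 = 388.0375 / 0.160875 ≈ 2412.04
  x_3 = (0.162000·400 + 0.166500·570 + 0.300375·270 + 0.167625·450) / 0.160875 = 316.2375 / 0.160875 ≈ 1965.73
  x_4 = (0.154500·400 + 0.129000·570 + 0.174750·270 + 0.390750·450) / 0.160875 = 358.35 / 0.160875 ≈ 2227.51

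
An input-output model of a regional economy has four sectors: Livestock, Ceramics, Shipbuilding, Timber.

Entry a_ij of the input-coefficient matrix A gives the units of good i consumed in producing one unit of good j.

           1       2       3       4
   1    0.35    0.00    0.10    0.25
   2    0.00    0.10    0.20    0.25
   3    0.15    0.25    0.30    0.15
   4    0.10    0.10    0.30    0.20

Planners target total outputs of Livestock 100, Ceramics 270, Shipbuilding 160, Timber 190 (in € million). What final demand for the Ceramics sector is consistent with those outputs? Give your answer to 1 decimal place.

I − A =
  [   0.65     0.00    -0.10    -0.25]
  [   0.00     0.90    -0.20    -0.25]
  [  -0.15    -0.25     0.70    -0.15]
  [  -0.10    -0.10    -0.30     0.80]
d = (I − A) x:
  d_1 = (+0.65)·100 + (+0.00)·270 + (-0.10)·160 + (-0.25)·190 = 1.5
  d_2 = (+0.00)·100 + (+0.90)·270 + (-0.20)·160 + (-0.25)·190 = 163.5
  d_3 = (-0.15)·100 + (-0.25)·270 + (+0.70)·160 + (-0.15)·190 = 1.0
  d_4 = (-0.10)·100 + (-0.10)·270 + (-0.30)·160 + (+0.80)·190 = 67.0

d_2 = 163.5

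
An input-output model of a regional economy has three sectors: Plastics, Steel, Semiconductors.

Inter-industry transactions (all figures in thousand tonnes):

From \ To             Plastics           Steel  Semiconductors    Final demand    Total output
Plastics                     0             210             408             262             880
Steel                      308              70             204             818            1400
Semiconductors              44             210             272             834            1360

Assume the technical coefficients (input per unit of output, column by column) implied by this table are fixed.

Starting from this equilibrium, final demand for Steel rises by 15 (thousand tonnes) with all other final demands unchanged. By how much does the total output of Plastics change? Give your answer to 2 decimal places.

Technical coefficients a_ij = z_ij / X_j:
  a_11 = 0/880 = 0.00, a_21 = 308/880 = 0.35, a_31 = 44/880 = 0.05
  a_12 = 210/1400 = 0.15, a_22 = 70/1400 = 0.05, a_32 = 210/1400 = 0.15
  a_13 = 408/1360 = 0.30, a_23 = 204/1360 = 0.15, a_33 = 272/1360 = 0.20
I − A =
  [   1.00    -0.15    -0.30]
  [  -0.35     0.95    -0.15]
  [  -0.05    -0.15     0.80]
Cofactors of I−A, C_ij = (−1)^(i+j)·(minor ij) (rows/columns in the sector order above):
  C_11 = (0.95)(0.80) − (-0.15)(-0.15) = 0.7375
  C_12 = −[(-0.35)(0.80) − (-0.15)(-0.05)] = 0.2875
  C_13 = (-0.35)(-0.15) − (0.95)(-0.05) = 0.1000
  C_21 = −[(-0.15)(0.80) − (-0.30)(-0.15)] = 0.1650
  C_22 = (1.00)(0.80) − (-0.30)(-0.05) = 0.7850
  C_23 = −[(1.00)(-0.15) − (-0.15)(-0.05)] = 0.1575
  C_31 = (-0.15)(-0.15) − (-0.30)(0.95) = 0.3075
  C_32 = −[(1.00)(-0.15) − (-0.30)(-0.35)] = 0.2550
  C_33 = (1.00)(0.95) − (-0.15)(-0.35) = 0.8975
det(I−A) = Σ_j (I−A)_1j·C_1j = (1.00)(0.7375) + (-0.15)(0.2875) + (-0.30)(0.1000) = 0.664375
adj(I−A) = Cᵀ =
  [ 0.7375   0.1650   0.3075]
  [ 0.2875   0.7850   0.2550]
  [ 0.1000   0.1575   0.8975]
(I − A)⁻¹ = adj(I−A) / det(I−A) ≈
  [   1.1101     0.2484     0.4628]
  [   0.4327     1.1816     0.3838]
  [   0.1505     0.2371     1.3509]
Δx = (I − A)⁻¹ Δd with Δd having +15 in the Steel component and 0 elsewhere.
So Δx_1 = L_12 · (+15), where L_12 = adj(I−A)_12 / det(I−A) = 0.1650 / 0.664375.
Δx_1 = 0.1650 × (+15) / 0.664375 = 2.475 / 0.664375 ≈ 3.73.

Δx_1 = 3.73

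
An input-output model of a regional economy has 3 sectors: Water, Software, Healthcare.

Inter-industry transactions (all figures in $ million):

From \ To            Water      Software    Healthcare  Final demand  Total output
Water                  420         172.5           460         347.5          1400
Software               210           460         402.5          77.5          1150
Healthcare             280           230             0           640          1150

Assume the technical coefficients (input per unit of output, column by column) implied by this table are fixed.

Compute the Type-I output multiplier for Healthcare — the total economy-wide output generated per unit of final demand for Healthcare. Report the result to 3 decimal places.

m_3 = 3.579

Technical coefficients a_ij = z_ij / X_j:
  a_11 = 420/1400 = 0.30, a_21 = 210/1400 = 0.15, a_31 = 280/1400 = 0.20
  a_12 = 172.5/1150 = 0.15, a_22 = 460/1150 = 0.40, a_32 = 230/1150 = 0.20
  a_13 = 460/1150 = 0.40, a_23 = 402.5/1150 = 0.35, a_33 = 0/1150 = 0.00
I − A =
  [   0.70    -0.15    -0.40]
  [  -0.15     0.60    -0.35]
  [  -0.20    -0.20     1.00]
Cofactors of I−A, C_ij = (−1)^(i+j)·(minor ij) (rows/columns in the sector order above):
  C_11 = (0.60)(1.00) − (-0.35)(-0.20) = 0.5300
  C_12 = −[(-0.15)(1.00) − (-0.35)(-0.20)] = 0.2200
  C_13 = (-0.15)(-0.20) − (0.60)(-0.20) = 0.1500
  C_21 = −[(-0.15)(1.00) − (-0.40)(-0.20)] = 0.2300
  C_22 = (0.70)(1.00) − (-0.40)(-0.20) = 0.6200
  C_23 = −[(0.70)(-0.20) − (-0.15)(-0.20)] = 0.1700
  C_31 = (-0.15)(-0.35) − (-0.40)(0.60) = 0.2925
  C_32 = −[(0.70)(-0.35) − (-0.40)(-0.15)] = 0.3050
  C_33 = (0.70)(0.60) − (-0.15)(-0.15) = 0.3975
det(I−A) = Σ_j (I−A)_1j·C_1j = (0.70)(0.5300) + (-0.15)(0.2200) + (-0.40)(0.1500) = 0.2780
adj(I−A) = Cᵀ =
  [ 0.5300   0.2300   0.2925]
  [ 0.2200   0.6200   0.3050]
  [ 0.1500   0.1700   0.3975]
(I − A)⁻¹ = adj(I−A) / det(I−A) ≈
  [   1.9065     0.8273     1.0522]
  [   0.7914     2.2302     1.0971]
  [   0.5396     0.6115     1.4299]
The output multiplier for sector j is the column-j sum of the Leontief inverse (I − A)⁻¹ = adj(I−A) / det(I−A).
Column 3 of adj(I−A): (0.2925, 0.3050, 0.3975); det(I−A) = 0.2780.
m_3 = (0.2925 + 0.3050 + 0.3975) / 0.2780 = 0.995 / 0.2780 ≈ 3.579.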